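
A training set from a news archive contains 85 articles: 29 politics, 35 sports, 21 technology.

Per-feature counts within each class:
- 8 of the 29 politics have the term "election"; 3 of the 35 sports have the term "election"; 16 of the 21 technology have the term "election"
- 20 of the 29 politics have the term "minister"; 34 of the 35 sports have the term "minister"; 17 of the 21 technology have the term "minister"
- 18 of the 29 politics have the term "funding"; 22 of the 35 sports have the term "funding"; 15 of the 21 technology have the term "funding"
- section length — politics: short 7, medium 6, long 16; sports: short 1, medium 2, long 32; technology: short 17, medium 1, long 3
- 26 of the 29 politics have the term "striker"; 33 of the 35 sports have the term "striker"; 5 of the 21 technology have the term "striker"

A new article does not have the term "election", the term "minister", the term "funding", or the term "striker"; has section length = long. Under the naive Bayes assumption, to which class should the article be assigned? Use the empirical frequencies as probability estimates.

politics

politics: (29/85) × (21/29) × (9/29) × (11/29) × (16/29) × (3/29) ≈ 0.00165991
sports: (35/85) × (32/35) × (1/35) × (13/35) × (32/35) × (2/35) ≈ 0.000208729
technology: (21/85) × (5/21) × (4/21) × (6/21) × (3/21) × (16/21) ≈ 0.000348439
Highest score → politics.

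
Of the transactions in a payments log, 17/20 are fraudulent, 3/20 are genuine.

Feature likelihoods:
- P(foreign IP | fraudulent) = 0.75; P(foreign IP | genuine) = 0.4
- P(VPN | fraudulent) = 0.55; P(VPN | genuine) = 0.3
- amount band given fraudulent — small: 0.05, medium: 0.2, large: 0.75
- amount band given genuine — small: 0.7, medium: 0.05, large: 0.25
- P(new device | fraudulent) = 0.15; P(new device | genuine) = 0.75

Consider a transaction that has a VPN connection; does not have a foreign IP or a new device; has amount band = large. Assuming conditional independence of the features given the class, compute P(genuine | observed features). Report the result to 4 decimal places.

0.0221

fraudulent: 0.85 × (1−0.75) × 0.55 × 0.75 × (1−0.15) = 0.0745078125
genuine: 0.15 × (1−0.4) × 0.3 × 0.25 × (1−0.75) = 0.0016875
P(genuine | x) = 0.0016875 / 0.0761953125 ≈ 0.0221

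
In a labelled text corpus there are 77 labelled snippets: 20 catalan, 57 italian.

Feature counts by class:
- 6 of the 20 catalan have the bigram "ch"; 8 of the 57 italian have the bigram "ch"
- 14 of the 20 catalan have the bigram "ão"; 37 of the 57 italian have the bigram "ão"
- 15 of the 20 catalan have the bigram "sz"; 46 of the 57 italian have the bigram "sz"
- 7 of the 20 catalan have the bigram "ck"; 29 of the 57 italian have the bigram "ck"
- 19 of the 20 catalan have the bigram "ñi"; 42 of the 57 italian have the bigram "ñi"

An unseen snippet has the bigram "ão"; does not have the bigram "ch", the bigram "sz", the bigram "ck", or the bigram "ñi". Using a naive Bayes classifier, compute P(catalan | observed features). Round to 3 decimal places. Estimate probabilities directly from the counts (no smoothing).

catalan: (20/77) × (14/20) × (14/20) × (5/20) × (13/20) × (1/20) ≈ 0.00103409
italian: (57/77) × (49/57) × (37/57) × (11/57) × (28/57) × (15/57) ≈ 0.010305
P(catalan | x) = 0.00103409 / 0.01133909 ≈ 0.091

0.091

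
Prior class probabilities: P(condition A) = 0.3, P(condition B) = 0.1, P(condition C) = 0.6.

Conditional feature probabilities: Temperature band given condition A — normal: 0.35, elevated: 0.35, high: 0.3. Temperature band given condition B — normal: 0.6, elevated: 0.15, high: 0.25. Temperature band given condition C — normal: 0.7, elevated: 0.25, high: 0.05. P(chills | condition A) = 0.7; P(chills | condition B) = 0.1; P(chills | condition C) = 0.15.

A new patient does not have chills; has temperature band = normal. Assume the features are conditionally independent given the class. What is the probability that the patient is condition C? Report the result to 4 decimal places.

condition A: 0.3 × 0.35 × (1−0.7) = 0.0315
condition B: 0.1 × 0.6 × (1−0.1) = 0.054
condition C: 0.6 × 0.7 × (1−0.15) = 0.357
P(condition C | x) = 0.357 / 0.4425 ≈ 0.8068

0.8068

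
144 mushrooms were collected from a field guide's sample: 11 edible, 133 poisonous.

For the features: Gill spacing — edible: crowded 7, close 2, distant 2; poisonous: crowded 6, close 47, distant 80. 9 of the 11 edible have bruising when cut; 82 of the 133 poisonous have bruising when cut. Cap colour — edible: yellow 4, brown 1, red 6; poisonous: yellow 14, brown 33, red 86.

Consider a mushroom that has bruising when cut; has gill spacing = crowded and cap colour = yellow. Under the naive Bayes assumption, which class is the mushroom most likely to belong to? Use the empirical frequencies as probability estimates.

edible

edible: (11/144) × (7/11) × (9/11) × (4/11) ≈ 0.0144628
poisonous: (133/144) × (6/133) × (82/133) × (14/133) ≈ 0.00270413
Highest score → edible.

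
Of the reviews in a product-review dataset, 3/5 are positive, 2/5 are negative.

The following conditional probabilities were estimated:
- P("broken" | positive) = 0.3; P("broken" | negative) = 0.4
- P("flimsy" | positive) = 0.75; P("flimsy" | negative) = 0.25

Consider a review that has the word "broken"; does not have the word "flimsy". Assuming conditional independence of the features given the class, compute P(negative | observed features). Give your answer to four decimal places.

positive: 0.6 × 0.3 × (1−0.75) = 0.045
negative: 0.4 × 0.4 × (1−0.25) = 0.12
P(negative | x) = 0.12 / 0.165 ≈ 0.7273

0.7273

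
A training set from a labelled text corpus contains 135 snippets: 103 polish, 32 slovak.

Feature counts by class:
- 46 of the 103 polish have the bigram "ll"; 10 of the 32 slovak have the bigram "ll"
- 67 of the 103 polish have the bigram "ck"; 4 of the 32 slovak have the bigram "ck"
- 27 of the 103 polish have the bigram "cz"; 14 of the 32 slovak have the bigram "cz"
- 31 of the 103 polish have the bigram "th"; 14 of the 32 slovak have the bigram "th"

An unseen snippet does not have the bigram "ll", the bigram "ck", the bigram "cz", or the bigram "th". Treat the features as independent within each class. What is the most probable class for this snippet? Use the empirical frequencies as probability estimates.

polish

polish: (103/135) × (57/103) × (36/103) × (76/103) × (72/103) ≈ 0.0761164
slovak: (32/135) × (22/32) × (28/32) × (18/32) × (18/32) = 0.0451171875
Highest score → polish.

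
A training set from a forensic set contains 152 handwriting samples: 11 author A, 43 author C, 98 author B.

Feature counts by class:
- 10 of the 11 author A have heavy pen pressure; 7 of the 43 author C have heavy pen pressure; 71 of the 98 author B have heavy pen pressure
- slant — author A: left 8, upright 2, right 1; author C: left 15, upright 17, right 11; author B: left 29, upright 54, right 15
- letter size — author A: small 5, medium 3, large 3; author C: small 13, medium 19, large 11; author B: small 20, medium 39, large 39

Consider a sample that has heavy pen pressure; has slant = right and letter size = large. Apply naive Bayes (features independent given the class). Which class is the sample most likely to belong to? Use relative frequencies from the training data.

author A: (11/152) × (10/11) × (1/11) × (3/11) ≈ 0.00163114
author C: (43/152) × (7/43) × (11/43) × (11/43) ≈ 0.00301372
author B: (98/152) × (71/98) × (15/98) × (39/98) ≈ 0.0284524
Highest score → author B.

author B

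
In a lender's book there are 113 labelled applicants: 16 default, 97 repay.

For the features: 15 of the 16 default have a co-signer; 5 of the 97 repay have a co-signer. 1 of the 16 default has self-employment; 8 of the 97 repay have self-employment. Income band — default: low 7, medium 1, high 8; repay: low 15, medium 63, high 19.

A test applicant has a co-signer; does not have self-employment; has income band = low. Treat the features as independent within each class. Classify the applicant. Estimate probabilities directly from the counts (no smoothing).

default

default: (16/113) × (15/16) × (15/16) × (7/16) ≈ 0.0544455
repay: (97/113) × (5/97) × (89/97) × (15/97) ≈ 0.00627812
Highest score → default.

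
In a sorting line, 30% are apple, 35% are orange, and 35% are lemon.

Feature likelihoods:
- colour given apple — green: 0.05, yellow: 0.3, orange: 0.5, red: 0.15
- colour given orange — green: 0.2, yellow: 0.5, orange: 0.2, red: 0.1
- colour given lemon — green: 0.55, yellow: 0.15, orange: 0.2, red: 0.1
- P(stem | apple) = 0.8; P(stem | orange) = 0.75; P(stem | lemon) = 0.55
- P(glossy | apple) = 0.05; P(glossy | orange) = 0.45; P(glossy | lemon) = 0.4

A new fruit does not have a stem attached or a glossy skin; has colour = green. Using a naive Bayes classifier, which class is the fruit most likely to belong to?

apple: 0.3 × 0.05 × (1−0.8) × (1−0.05) = 0.00285
orange: 0.35 × 0.2 × (1−0.75) × (1−0.45) = 0.009625
lemon: 0.35 × 0.55 × (1−0.55) × (1−0.4) = 0.051975
Highest score → lemon.

lemon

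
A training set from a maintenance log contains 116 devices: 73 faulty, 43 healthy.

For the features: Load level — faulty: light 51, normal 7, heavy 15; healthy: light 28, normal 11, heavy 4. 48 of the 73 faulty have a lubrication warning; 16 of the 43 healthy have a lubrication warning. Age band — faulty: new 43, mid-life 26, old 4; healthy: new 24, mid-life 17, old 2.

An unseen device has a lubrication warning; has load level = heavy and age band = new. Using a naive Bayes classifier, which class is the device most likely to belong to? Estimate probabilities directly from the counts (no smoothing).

faulty: (73/116) × (15/73) × (48/73) × (43/73) ≈ 0.0500838
healthy: (43/116) × (4/43) × (16/43) × (24/43) ≈ 0.00716137
Highest score → faulty.

faulty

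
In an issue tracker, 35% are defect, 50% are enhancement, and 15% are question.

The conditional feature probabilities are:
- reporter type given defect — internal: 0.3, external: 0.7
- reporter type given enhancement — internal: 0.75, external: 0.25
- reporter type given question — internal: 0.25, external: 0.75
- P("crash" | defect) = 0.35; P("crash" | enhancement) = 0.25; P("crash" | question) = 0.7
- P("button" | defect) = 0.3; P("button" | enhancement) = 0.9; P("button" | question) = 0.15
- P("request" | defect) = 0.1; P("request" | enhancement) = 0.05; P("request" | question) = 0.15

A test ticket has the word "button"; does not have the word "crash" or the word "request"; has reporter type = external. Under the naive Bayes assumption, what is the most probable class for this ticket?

defect: 0.35 × 0.7 × (1−0.35) × 0.3 × (1−0.1) = 0.0429975
enhancement: 0.5 × 0.25 × (1−0.25) × 0.9 × (1−0.05) = 0.08015625
question: 0.15 × 0.75 × (1−0.7) × 0.15 × (1−0.15) = 0.004303125
Highest score → enhancement.

enhancement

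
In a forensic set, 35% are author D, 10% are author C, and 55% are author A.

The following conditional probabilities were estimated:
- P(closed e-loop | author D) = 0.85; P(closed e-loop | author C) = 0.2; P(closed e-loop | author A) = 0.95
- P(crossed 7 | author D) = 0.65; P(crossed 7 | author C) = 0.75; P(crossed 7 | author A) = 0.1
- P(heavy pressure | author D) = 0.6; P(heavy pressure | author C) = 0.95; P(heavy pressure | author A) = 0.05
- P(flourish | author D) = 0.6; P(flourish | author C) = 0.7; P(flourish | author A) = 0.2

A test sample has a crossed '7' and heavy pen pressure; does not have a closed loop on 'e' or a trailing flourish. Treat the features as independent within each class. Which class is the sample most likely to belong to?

author D: 0.35 × (1−0.85) × 0.65 × 0.6 × (1−0.6) = 0.00819
author C: 0.1 × (1−0.2) × 0.75 × 0.95 × (1−0.7) = 0.0171
author A: 0.55 × (1−0.95) × 0.1 × 0.05 × (1−0.2) = 0.00011
Highest score → author C.

author C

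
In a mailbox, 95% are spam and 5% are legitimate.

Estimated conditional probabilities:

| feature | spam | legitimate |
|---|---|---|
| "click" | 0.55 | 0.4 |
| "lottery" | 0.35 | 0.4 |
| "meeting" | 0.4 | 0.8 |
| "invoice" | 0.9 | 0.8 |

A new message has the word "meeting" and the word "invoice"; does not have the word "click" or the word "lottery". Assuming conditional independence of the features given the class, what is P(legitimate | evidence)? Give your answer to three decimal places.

0.103

spam: 0.95 × (1−0.55) × (1−0.35) × 0.4 × 0.9 = 0.100035
legitimate: 0.05 × (1−0.4) × (1−0.4) × 0.8 × 0.8 = 0.01152
P(legitimate | x) = 0.01152 / 0.111555 ≈ 0.103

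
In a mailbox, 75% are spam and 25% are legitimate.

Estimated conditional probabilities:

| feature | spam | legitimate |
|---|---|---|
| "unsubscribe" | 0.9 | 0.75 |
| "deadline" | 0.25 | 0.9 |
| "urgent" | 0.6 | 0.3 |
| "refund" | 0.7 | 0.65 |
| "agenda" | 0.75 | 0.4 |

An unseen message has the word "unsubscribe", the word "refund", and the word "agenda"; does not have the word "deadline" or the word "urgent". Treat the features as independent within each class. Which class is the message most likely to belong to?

spam: 0.75 × 0.9 × (1−0.25) × (1−0.6) × 0.7 × 0.75 = 0.1063125
legitimate: 0.25 × 0.75 × (1−0.9) × (1−0.3) × 0.65 × 0.4 = 0.0034125
Highest score → spam.

spam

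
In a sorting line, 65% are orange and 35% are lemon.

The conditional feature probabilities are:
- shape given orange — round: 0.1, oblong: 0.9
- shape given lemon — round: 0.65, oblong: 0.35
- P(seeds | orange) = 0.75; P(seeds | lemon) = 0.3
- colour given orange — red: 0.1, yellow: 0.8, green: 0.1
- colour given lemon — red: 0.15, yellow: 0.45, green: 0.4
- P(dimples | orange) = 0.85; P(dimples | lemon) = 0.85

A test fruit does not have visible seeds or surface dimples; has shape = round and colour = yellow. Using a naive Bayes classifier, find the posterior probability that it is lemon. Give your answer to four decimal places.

orange: 0.65 × 0.1 × (1−0.75) × 0.8 × (1−0.85) = 0.00195
lemon: 0.35 × 0.65 × (1−0.3) × 0.45 × (1−0.85) = 0.010749375
P(lemon | x) = 0.010749375 / 0.012699375 ≈ 0.8464

0.8464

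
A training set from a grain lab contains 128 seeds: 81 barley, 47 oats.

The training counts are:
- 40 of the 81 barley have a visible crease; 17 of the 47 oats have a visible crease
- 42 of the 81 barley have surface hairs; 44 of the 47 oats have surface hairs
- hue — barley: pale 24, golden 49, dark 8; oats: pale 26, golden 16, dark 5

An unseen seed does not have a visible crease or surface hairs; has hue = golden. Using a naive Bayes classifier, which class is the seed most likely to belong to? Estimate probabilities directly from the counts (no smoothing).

barley: (81/128) × (41/81) × (39/81) × (49/81) ≈ 0.0932963
oats: (47/128) × (30/47) × (3/47) × (16/47) ≈ 0.0050928
Highest score → barley.

barley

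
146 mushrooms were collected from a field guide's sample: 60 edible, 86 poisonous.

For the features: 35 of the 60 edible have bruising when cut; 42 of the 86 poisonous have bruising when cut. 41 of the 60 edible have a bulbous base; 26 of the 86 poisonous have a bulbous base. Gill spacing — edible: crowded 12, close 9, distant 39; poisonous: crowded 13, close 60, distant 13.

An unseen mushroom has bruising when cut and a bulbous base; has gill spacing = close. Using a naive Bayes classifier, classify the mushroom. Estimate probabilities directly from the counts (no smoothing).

poisonous

edible: (60/146) × (35/60) × (41/60) × (9/60) ≈ 0.0245719
poisonous: (86/146) × (42/86) × (26/86) × (60/86) ≈ 0.060677
Highest score → poisonous.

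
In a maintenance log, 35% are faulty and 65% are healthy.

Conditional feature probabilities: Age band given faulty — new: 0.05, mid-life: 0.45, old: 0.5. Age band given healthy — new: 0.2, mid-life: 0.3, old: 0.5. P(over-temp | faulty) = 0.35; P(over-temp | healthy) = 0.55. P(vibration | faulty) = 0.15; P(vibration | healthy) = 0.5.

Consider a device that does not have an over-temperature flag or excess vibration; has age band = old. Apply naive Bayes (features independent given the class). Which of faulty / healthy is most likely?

faulty: 0.35 × 0.5 × (1−0.35) × (1−0.15) = 0.0966875
healthy: 0.65 × 0.5 × (1−0.55) × (1−0.5) = 0.073125
Highest score → faulty.

faulty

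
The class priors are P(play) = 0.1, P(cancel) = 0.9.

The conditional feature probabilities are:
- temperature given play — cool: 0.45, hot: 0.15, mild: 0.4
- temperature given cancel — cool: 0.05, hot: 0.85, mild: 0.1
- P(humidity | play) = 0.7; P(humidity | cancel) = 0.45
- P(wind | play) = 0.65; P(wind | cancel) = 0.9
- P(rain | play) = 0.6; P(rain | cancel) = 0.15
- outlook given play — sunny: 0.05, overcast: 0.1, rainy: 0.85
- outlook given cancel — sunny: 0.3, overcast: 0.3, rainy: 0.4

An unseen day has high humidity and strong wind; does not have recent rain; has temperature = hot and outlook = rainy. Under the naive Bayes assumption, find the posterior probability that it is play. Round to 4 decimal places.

play: 0.1 × 0.15 × 0.7 × 0.65 × (1−0.6) × 0.85 = 0.0023205
cancel: 0.9 × 0.85 × 0.45 × 0.9 × (1−0.15) × 0.4 = 0.1053405
P(play | x) = 0.0023205 / 0.107661 ≈ 0.0216

0.0216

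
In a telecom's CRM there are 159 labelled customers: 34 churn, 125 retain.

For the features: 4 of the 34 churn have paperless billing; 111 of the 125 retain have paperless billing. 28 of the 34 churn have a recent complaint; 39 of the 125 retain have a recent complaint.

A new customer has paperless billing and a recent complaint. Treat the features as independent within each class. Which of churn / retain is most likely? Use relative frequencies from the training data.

churn: (34/159) × (4/34) × (28/34) ≈ 0.0207177
retain: (125/159) × (111/125) × (39/125) ≈ 0.217811
Highest score → retain.

retain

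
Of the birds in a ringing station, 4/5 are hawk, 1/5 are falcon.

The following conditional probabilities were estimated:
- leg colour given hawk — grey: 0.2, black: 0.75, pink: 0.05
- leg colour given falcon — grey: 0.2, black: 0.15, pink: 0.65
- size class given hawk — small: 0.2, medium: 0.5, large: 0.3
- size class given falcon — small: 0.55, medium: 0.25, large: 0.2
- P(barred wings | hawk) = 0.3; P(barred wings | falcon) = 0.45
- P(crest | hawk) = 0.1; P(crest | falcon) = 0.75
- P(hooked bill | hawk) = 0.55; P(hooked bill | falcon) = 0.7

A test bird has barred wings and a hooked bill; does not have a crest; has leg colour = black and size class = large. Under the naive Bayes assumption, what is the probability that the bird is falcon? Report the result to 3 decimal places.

0.017

hawk: 0.8 × 0.75 × 0.3 × 0.3 × (1−0.1) × 0.55 = 0.02673
falcon: 0.2 × 0.15 × 0.2 × 0.45 × (1−0.75) × 0.7 = 0.0004725
P(falcon | x) = 0.0004725 / 0.0272025 ≈ 0.017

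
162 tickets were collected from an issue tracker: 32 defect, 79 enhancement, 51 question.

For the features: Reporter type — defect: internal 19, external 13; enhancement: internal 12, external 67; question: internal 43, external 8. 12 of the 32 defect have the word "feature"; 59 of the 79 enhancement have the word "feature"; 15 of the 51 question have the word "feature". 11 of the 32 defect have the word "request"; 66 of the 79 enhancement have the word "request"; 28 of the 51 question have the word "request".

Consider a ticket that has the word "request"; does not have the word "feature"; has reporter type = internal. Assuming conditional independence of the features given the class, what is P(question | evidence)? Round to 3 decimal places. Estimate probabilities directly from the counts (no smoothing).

defect: (32/162) × (19/32) × (20/32) × (11/32) ≈ 0.0251977
enhancement: (79/162) × (12/79) × (20/79) × (66/79) ≈ 0.015667
question: (51/162) × (43/51) × (36/51) × (28/51) ≈ 0.102866
P(question | x) = 0.102866 / 0.1437307 ≈ 0.716

0.716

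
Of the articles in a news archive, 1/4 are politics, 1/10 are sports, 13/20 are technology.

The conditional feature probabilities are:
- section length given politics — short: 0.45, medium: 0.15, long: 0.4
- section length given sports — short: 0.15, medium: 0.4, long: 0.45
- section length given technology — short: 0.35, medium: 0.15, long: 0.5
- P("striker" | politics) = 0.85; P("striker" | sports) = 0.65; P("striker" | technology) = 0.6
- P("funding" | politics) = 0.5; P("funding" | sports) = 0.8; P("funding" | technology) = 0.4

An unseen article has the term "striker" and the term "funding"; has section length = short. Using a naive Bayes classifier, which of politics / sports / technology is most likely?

politics: 0.25 × 0.45 × 0.85 × 0.5 = 0.0478125
sports: 0.1 × 0.15 × 0.65 × 0.8 = 0.0078
technology: 0.65 × 0.35 × 0.6 × 0.4 = 0.0546
Highest score → technology.

technology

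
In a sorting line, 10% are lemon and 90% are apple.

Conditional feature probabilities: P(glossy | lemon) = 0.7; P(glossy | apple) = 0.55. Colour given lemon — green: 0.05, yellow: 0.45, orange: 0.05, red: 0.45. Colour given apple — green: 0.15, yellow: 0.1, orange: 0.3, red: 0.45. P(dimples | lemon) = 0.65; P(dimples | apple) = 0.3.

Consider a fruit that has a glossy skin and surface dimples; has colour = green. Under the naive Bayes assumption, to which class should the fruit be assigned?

apple

lemon: 0.1 × 0.7 × 0.05 × 0.65 = 0.002275
apple: 0.9 × 0.55 × 0.15 × 0.3 = 0.022275
Highest score → apple.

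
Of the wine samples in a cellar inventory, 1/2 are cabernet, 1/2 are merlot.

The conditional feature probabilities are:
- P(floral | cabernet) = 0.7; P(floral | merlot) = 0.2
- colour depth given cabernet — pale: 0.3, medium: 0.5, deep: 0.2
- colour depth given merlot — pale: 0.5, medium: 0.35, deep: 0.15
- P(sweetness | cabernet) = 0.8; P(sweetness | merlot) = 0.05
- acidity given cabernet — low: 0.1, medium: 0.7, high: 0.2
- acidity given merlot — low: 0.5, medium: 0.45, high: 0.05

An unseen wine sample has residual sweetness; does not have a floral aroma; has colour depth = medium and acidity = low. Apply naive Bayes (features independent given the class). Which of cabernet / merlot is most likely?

cabernet

cabernet: 0.5 × (1−0.7) × 0.5 × 0.8 × 0.1 = 0.006
merlot: 0.5 × (1−0.2) × 0.35 × 0.05 × 0.5 = 0.0035
Highest score → cabernet.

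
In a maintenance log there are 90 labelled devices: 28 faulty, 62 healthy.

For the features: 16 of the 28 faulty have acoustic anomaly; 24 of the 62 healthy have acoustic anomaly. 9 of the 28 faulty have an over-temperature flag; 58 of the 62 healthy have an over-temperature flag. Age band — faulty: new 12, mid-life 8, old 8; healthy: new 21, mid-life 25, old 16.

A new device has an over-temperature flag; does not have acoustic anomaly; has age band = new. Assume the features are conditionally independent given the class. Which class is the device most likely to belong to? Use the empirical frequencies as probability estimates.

faulty: (28/90) × (12/28) × (9/28) × (12/28) ≈ 0.0183673
healthy: (62/90) × (38/62) × (58/62) × (21/62) ≈ 0.133784
Highest score → healthy.

healthy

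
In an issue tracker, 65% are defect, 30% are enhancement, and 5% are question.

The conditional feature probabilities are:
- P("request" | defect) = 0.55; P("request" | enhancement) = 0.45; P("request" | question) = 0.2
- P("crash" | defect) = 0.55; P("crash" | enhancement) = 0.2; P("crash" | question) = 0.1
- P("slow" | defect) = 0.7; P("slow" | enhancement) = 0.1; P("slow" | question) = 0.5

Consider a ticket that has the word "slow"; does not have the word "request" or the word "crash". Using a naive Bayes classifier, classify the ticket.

defect

defect: 0.65 × (1−0.55) × (1−0.55) × 0.7 = 0.0921375
enhancement: 0.3 × (1−0.45) × (1−0.2) × 0.1 = 0.0132
question: 0.05 × (1−0.2) × (1−0.1) × 0.5 = 0.018
Highest score → defect.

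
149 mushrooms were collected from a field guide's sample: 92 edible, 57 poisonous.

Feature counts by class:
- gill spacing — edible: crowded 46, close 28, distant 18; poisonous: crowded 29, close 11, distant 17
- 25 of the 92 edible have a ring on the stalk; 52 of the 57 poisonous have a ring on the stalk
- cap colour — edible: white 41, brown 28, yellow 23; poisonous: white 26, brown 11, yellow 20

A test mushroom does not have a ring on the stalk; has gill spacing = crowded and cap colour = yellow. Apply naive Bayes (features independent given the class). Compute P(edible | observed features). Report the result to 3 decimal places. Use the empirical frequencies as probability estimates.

edible: (92/149) × (46/92) × (67/92) × (23/92) ≈ 0.0562081
poisonous: (57/149) × (29/57) × (5/57) × (20/57) ≈ 0.00599049
P(edible | x) = 0.0562081 / 0.06219859 ≈ 0.904

0.904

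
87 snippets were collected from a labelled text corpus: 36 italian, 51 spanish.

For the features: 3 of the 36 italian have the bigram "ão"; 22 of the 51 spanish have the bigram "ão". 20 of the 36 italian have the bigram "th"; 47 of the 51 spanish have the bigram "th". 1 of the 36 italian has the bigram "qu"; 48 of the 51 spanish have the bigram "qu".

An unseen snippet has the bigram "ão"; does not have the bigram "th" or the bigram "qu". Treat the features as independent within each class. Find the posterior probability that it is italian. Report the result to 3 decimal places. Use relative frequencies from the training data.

0.927

italian: (36/87) × (3/36) × (16/36) × (35/36) ≈ 0.0149
spanish: (51/87) × (22/51) × (4/51) × (3/51) ≈ 0.00116666
P(italian | x) = 0.0149 / 0.01606666 ≈ 0.927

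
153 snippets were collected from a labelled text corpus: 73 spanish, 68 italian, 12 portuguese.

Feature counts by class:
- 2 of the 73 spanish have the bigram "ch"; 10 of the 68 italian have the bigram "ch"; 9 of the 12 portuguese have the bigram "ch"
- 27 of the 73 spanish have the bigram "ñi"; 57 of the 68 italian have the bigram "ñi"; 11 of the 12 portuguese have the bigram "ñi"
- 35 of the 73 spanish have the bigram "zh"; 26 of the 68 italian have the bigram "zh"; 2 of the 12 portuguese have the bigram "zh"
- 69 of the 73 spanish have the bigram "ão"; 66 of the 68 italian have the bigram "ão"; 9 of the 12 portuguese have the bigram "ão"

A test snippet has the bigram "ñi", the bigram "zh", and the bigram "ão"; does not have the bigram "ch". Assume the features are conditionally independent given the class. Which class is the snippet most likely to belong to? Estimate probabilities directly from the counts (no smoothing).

italian

spanish: (73/153) × (71/73) × (27/73) × (35/73) × (69/73) ≈ 0.077782
italian: (68/153) × (58/68) × (57/68) × (26/68) × (66/68) ≈ 0.117924
portuguese: (12/153) × (3/12) × (11/12) × (2/12) × (9/12) ≈ 0.00224673
Highest score → italian.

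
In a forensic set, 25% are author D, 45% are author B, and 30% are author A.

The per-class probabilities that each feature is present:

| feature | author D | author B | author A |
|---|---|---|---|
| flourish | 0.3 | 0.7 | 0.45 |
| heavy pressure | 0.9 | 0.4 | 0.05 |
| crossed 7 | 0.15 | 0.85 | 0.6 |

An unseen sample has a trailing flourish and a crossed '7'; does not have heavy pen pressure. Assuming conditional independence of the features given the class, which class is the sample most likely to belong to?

author D: 0.25 × 0.3 × (1−0.9) × 0.15 = 0.001125
author B: 0.45 × 0.7 × (1−0.4) × 0.85 = 0.16065
author A: 0.3 × 0.45 × (1−0.05) × 0.6 = 0.07695
Highest score → author B.

author B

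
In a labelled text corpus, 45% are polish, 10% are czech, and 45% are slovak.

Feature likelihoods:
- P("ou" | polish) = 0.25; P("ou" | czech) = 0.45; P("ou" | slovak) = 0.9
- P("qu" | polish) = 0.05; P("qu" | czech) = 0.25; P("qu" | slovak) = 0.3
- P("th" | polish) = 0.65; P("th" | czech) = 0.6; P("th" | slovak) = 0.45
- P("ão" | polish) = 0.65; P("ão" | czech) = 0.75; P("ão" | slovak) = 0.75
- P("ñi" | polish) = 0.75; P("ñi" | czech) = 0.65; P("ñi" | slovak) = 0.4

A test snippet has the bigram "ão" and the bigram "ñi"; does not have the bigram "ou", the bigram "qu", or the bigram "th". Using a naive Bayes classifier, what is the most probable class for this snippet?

polish

polish: 0.45 × (1−0.25) × (1−0.05) × (1−0.65) × 0.65 × 0.75 = 0.054706640625
czech: 0.1 × (1−0.45) × (1−0.25) × (1−0.6) × 0.75 × 0.65 = 0.00804375
slovak: 0.45 × (1−0.9) × (1−0.3) × (1−0.45) × 0.75 × 0.4 = 0.0051975
Highest score → polish.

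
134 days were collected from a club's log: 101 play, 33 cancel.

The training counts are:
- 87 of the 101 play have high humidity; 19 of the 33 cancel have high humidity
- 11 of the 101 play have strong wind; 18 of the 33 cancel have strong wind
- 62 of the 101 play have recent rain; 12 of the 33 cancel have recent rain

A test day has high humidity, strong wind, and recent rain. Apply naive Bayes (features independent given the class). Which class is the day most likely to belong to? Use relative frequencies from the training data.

play

play: (101/134) × (87/101) × (11/101) × (62/101) ≈ 0.0434066
cancel: (33/134) × (19/33) × (18/33) × (12/33) ≈ 0.0281238
Highest score → play.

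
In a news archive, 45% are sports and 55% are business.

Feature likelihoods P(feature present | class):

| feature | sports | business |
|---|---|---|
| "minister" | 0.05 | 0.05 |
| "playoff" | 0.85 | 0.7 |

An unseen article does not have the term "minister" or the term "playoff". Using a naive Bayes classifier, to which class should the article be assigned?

sports: 0.45 × (1−0.05) × (1−0.85) = 0.064125
business: 0.55 × (1−0.05) × (1−0.7) = 0.15675
Highest score → business.

business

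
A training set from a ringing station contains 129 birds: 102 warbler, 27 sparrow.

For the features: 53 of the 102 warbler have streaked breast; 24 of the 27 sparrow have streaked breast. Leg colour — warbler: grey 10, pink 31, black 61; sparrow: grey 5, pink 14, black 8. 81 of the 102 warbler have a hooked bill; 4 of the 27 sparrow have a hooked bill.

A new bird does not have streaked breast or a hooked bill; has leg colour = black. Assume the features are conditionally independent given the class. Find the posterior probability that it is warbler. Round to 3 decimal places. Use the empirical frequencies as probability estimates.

0.888

warbler: (102/129) × (49/102) × (61/102) × (21/102) ≈ 0.0467687
sparrow: (27/129) × (3/27) × (8/27) × (23/27) ≈ 0.00586978
P(warbler | x) = 0.0467687 / 0.05263848 ≈ 0.888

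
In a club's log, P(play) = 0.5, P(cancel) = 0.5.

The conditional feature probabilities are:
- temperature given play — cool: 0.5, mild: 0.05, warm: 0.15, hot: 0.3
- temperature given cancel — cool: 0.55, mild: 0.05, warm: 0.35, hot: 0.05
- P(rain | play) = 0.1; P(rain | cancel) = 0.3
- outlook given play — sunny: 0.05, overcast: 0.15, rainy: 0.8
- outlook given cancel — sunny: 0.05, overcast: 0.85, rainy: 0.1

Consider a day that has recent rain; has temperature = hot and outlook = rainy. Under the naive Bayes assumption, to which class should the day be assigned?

play: 0.5 × 0.3 × 0.1 × 0.8 = 0.012
cancel: 0.5 × 0.05 × 0.3 × 0.1 = 0.00075
Highest score → play.

play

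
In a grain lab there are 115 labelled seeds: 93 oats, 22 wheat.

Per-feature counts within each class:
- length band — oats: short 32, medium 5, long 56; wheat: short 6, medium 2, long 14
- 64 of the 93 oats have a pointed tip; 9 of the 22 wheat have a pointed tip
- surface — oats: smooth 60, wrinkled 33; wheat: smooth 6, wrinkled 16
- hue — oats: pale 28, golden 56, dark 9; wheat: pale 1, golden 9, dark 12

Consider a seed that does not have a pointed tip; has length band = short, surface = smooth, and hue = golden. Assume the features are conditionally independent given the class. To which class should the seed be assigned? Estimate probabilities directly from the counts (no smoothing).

oats: (93/115) × (32/93) × (29/93) × (60/93) × (56/93) ≈ 0.0337086
wheat: (22/115) × (6/22) × (13/22) × (6/22) × (9/22) ≈ 0.00343972
Highest score → oats.

oats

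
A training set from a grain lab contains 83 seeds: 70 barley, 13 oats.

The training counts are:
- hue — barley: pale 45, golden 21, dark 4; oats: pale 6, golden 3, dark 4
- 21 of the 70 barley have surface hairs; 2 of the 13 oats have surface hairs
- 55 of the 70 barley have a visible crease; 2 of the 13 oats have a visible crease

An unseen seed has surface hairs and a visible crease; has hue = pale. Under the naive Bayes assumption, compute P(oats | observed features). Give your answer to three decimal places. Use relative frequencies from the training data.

0.013

barley: (70/83) × (45/70) × (21/70) × (55/70) ≈ 0.127797
oats: (13/83) × (6/13) × (2/13) × (2/13) ≈ 0.00171099
P(oats | x) = 0.00171099 / 0.12950799 ≈ 0.013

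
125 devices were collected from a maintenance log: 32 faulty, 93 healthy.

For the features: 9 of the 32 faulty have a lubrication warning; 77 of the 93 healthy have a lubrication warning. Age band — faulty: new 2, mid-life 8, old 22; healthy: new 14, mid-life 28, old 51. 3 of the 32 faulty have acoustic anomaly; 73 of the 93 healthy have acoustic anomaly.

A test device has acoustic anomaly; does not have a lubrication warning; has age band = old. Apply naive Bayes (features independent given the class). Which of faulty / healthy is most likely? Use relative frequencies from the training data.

faulty: (32/125) × (23/32) × (22/32) × (3/32) = 0.011859375
healthy: (93/125) × (16/93) × (51/93) × (73/93) ≈ 0.0550982
Highest score → healthy.

healthy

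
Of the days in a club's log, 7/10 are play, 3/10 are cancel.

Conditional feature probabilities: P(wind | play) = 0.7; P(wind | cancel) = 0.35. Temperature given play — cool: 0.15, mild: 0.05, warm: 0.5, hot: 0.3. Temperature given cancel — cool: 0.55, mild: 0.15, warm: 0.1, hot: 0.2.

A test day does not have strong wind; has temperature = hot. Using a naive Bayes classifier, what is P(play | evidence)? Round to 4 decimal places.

0.6176

play: 0.7 × (1−0.7) × 0.3 = 0.063
cancel: 0.3 × (1−0.35) × 0.2 = 0.039
P(play | x) = 0.063 / 0.102 ≈ 0.6176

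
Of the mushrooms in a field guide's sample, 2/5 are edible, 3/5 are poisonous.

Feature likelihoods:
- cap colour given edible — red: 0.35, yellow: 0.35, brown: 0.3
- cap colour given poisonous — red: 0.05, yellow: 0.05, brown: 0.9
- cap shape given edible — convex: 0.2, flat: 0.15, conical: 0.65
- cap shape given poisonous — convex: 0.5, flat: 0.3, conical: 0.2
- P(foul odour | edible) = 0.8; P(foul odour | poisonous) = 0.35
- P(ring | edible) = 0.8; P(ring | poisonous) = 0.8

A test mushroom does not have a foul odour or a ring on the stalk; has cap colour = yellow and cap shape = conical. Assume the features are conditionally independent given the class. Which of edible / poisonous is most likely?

edible: 0.4 × 0.35 × 0.65 × (1−0.8) × (1−0.8) = 0.00364
poisonous: 0.6 × 0.05 × 0.2 × (1−0.35) × (1−0.8) = 0.00078
Highest score → edible.

edible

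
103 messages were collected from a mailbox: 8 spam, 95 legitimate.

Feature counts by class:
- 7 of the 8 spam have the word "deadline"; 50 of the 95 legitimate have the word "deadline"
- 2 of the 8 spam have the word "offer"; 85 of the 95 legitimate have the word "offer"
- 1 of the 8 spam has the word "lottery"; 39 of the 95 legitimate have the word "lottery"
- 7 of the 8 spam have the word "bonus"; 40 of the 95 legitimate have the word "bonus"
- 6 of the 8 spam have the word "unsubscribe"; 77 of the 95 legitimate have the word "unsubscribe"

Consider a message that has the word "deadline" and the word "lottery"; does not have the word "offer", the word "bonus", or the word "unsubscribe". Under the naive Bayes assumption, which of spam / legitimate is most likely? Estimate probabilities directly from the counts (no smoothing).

spam: (8/103) × (7/8) × (6/8) × (1/8) × (1/8) × (2/8) ≈ 0.000199105
legitimate: (95/103) × (50/95) × (10/95) × (39/95) × (55/95) × (18/95) ≈ 0.00230111
Highest score → legitimate.

legitimate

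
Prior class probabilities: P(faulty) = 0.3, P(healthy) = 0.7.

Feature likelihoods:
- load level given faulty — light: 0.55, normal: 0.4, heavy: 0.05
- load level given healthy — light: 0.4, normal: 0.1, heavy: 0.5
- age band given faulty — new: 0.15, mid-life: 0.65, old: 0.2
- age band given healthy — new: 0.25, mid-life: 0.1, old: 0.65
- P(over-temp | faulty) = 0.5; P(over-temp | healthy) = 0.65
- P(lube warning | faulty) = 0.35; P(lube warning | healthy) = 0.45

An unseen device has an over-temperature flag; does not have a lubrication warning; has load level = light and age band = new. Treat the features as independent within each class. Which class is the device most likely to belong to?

healthy

faulty: 0.3 × 0.55 × 0.15 × 0.5 × (1−0.35) = 0.00804375
healthy: 0.7 × 0.4 × 0.25 × 0.65 × (1−0.45) = 0.025025
Highest score → healthy.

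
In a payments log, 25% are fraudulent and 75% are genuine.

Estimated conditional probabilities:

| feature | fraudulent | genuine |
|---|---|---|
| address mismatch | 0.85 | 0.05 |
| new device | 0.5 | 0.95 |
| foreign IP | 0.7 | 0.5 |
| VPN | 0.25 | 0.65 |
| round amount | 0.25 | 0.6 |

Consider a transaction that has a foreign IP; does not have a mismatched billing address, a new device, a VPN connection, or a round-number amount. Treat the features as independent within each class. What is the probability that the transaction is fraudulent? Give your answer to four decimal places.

fraudulent: 0.25 × (1−0.85) × (1−0.5) × 0.7 × (1−0.25) × (1−0.25) = 0.0073828125
genuine: 0.75 × (1−0.05) × (1−0.95) × 0.5 × (1−0.65) × (1−0.6) = 0.00249375
P(fraudulent | x) = 0.0073828125 / 0.0098765625 ≈ 0.7475

0.7475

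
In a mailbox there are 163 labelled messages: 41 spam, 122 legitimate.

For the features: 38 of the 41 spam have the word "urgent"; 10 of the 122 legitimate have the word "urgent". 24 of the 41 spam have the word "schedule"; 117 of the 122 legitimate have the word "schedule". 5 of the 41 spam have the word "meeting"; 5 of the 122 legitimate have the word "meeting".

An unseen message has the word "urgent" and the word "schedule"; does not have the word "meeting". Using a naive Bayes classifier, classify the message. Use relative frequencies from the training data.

spam

spam: (41/163) × (38/41) × (24/41) × (36/41) ≈ 0.119824
legitimate: (122/163) × (10/122) × (117/122) × (117/122) ≈ 0.0564241
Highest score → spam.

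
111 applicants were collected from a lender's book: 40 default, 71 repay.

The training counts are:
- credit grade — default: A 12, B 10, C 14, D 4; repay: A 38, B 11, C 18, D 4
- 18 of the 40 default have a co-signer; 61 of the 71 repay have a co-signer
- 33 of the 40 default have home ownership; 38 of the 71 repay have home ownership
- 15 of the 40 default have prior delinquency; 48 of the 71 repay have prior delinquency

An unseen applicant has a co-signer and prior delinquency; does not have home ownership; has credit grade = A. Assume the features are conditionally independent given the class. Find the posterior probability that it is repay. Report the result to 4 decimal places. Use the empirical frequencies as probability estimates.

0.9666

default: (40/111) × (12/40) × (18/40) × (7/40) × (15/40) ≈ 0.00319257
repay: (71/111) × (38/71) × (61/71) × (33/71) × (48/71) ≈ 0.092421
P(repay | x) = 0.092421 / 0.09561357 ≈ 0.9666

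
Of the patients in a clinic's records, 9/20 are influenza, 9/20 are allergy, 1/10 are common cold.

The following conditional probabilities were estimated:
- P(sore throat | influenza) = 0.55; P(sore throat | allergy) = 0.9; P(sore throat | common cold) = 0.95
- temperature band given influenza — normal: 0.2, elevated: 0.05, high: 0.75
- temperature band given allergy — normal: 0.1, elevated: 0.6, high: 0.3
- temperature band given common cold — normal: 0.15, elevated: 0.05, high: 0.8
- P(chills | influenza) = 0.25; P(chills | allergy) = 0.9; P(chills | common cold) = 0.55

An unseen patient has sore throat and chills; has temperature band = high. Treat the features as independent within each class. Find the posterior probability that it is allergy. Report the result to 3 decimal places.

0.554

influenza: 0.45 × 0.55 × 0.75 × 0.25 = 0.04640625
allergy: 0.45 × 0.9 × 0.3 × 0.9 = 0.10935
common cold: 0.1 × 0.95 × 0.8 × 0.55 = 0.0418
P(allergy | x) = 0.10935 / 0.19755625 ≈ 0.554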